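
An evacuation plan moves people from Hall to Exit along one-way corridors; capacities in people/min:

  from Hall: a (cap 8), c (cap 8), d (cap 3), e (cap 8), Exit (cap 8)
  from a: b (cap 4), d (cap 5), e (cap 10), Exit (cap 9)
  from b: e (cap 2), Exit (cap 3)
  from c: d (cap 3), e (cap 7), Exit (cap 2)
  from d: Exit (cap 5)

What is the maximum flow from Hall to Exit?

Augment Hall→Exit: bottleneck 8, flow now 8.
Augment Hall→a→Exit: bottleneck 8, flow now 16.
Augment Hall→c→Exit: bottleneck 2, flow now 18.
Augment Hall→d→Exit: bottleneck 3, flow now 21.
Augment Hall→c→d→Exit: bottleneck 2, flow now 23.
No augmenting path remains; maximum flow = 23.
In the residual graph, reachable from Hall: {Hall, c, d, e}.
Min-cut edges: Hall→a (8), Hall→Exit (8), c→Exit (2), d→Exit (5); capacity 8 + 8 + 2 + 5 = 23.
This cut is saturated, so no flow can exceed 23.

23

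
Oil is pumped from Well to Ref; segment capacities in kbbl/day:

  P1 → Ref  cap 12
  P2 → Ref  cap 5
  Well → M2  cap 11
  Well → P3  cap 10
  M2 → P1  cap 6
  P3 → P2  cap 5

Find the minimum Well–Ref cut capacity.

Augment Well→P3→P2→Ref: bottleneck 5, flow now 5.
Augment Well→M2→P1→Ref: bottleneck 6, flow now 11.
No augmenting path remains; maximum flow = 11.
By max-flow min-cut, the minimum cut capacity equals the max flow.
In the residual graph, reachable from Well: {Well, P3, M2}.
Min-cut edges: P3→P2 (5), M2→P1 (6); capacity 5 + 6 = 11.

11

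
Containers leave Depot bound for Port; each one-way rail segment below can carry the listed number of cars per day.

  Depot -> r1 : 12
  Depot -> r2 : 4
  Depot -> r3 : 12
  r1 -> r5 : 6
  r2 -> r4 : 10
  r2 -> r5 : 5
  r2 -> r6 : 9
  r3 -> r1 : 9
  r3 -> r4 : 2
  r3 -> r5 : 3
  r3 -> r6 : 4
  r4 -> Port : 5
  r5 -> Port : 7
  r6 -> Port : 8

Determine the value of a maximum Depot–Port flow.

Augment Depot→r1→r5→Port: bottleneck 6, flow now 6.
Augment Depot→r2→r4→Port: bottleneck 4, flow now 10.
Augment Depot→r3→r4→Port: bottleneck 1, flow now 11.
Augment Depot→r3→r5→Port: bottleneck 1, flow now 12.
Augment Depot→r3→r6→Port: bottleneck 4, flow now 16.
Augment Depot→r3→r4→r2→r6→Port: bottleneck 1, flow now 17. (uses reverse residual edge)
No augmenting path remains; maximum flow = 17.
In the residual graph, reachable from Depot: {Depot, r1, r3, r5}.
Min-cut edges: Depot→r2 (4), r3→r4 (2), r3→r6 (4), r5→Port (7); capacity 4 + 2 + 4 + 7 = 17.
This cut is saturated, so no flow can exceed 17.

17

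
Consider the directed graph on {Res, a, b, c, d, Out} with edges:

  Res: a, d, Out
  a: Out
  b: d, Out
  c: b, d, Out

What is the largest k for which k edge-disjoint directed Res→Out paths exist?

2

Assign every edge capacity 1; by Menger, the answer equals the max flow.
Path Res→Out (+1); total 1.
Path Res→a→Out (+1); total 2.
No residual Res→Out path; max flow = 2.
Certifying cut of size 2: {Res→Out, Res→a}.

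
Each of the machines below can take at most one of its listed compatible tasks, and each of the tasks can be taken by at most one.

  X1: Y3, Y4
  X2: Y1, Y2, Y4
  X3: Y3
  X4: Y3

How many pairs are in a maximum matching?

Unit-capacity flow: source→left, listed edges, right→sink; max matching = max flow.
Augmenting path X1→Y3 (+1); matched 1.
Augmenting path X2→Y1 (+1); matched 2.
Augmenting path X3→Y3→X1→Y4 (+1); matched 3.
No augmenting path remains; maximum matching = 3.
König certificate: {X1, X2, Y3} is a vertex cover of size 3 (every listed pair touches it), so no matching can be larger.

3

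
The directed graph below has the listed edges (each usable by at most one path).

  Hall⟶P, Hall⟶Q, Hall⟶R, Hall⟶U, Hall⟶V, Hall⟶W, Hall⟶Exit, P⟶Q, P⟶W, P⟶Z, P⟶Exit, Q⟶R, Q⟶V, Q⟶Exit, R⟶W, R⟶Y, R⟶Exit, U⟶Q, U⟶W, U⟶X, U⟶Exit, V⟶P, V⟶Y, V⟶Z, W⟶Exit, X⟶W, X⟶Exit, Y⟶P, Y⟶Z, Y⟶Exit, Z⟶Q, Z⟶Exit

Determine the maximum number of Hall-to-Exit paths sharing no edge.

Assign every edge capacity 1; by Menger, the answer equals the max flow.
Path Hall→Exit (+1); total 1.
Path Hall→P→Exit (+1); total 2.
Path Hall→Q→Exit (+1); total 3.
Path Hall→R→Exit (+1); total 4.
Path Hall→U→Exit (+1); total 5.
Path Hall→W→Exit (+1); total 6.
Path Hall→V→Y→Exit (+1); total 7.
No residual Hall→Exit path; max flow = 7.
Certifying cut of size 7: {Hall→Exit, Hall→P, Hall→Q, Hall→R, Hall→U, Hall→V, Hall→W}.

7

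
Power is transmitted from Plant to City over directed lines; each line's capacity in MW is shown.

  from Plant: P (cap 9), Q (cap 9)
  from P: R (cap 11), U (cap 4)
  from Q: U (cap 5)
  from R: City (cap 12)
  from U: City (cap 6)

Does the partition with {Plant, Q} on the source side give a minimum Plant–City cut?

Given cut capacity: 9 + 5 = 14.
Augment Plant→P→R→City: bottleneck 9, flow now 9.
Augment Plant→Q→U→City: bottleneck 5, flow now 14.
No augmenting path remains; maximum flow = 14.
Cut capacity 14 equals the max flow, so it is a minimum cut.

Yes — it is a minimum cut (capacity 14).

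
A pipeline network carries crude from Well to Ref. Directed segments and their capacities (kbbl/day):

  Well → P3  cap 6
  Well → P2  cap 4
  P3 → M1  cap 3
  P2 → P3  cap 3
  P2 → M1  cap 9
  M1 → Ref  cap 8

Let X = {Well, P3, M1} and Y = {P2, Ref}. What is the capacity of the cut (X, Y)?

12

Edges leaving {Well, P3, M1}: Well→P2 (4), M1→Ref (8).
Cut capacity = 4 + 8 = 12.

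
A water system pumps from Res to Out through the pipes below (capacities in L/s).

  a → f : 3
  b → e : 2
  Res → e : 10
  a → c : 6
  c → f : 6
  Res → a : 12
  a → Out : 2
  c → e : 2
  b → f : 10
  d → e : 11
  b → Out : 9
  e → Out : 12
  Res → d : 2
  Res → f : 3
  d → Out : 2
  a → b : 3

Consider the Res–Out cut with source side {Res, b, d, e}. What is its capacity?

48

Edges leaving {Res, b, d, e}: Res→a (12), Res→f (3), b→f (10), b→Out (9), d→Out (2), e→Out (12).
Cut capacity = 12 + 3 + 10 + 9 + 2 + 12 = 48.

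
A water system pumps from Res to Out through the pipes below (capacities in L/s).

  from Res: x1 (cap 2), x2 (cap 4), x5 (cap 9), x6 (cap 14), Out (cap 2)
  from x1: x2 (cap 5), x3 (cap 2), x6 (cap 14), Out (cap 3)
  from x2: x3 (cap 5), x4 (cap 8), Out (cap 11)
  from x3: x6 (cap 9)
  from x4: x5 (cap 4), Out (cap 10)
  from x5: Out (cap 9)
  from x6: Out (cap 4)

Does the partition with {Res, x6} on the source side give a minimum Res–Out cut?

Yes — it is a minimum cut (capacity 21).

Given cut capacity: 2 + 4 + 9 + 2 + 4 = 21.
Augment Res→Out: bottleneck 2, flow now 2.
Augment Res→x1→Out: bottleneck 2, flow now 4.
Augment Res→x2→Out: bottleneck 4, flow now 8.
Augment Res→x5→Out: bottleneck 9, flow now 17.
Augment Res→x6→Out: bottleneck 4, flow now 21.
No augmenting path remains; maximum flow = 21.
Cut capacity 21 equals the max flow, so it is a minimum cut.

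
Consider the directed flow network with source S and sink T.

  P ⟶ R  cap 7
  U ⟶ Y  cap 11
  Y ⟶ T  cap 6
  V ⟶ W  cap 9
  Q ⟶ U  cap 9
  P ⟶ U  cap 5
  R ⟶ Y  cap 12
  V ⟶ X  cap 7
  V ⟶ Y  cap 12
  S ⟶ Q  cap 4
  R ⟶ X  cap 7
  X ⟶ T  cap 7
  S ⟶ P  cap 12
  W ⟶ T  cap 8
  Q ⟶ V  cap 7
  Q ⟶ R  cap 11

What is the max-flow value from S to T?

Augment S→P→R→X→T: bottleneck 7, flow now 7.
Augment S→P→U→Y→T: bottleneck 5, flow now 12.
Augment S→Q→R→Y→T: bottleneck 1, flow now 13.
Augment S→Q→V→W→T: bottleneck 3, flow now 16.
No augmenting path remains; maximum flow = 16.
In the residual graph, reachable from S: {S}.
Min-cut edges: S→P (12), S→Q (4); capacity 12 + 4 = 16.
This cut is saturated, so no flow can exceed 16.

16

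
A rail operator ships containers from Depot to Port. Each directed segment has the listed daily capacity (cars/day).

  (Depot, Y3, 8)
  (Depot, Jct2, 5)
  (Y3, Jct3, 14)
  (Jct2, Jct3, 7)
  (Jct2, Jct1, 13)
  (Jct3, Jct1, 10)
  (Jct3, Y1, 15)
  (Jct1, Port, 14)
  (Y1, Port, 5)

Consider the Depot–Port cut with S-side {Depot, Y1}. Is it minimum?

No — its capacity is 18, but the minimum cut has capacity 13.

Given cut capacity: 8 + 5 + 5 = 18.
Augment Depot→Jct2→Jct1→Port: bottleneck 5, flow now 5.
Augment Depot→Y3→Jct3→Jct1→Port: bottleneck 8, flow now 13.
No augmenting path remains; maximum flow = 13.
In the residual graph, reachable from Depot: {Depot}.
Min-cut edges: Depot→Y3 (8), Depot→Jct2 (5); capacity 8 + 5 = 13.
Cut capacity 18 exceeds the max flow 13, so it is not minimum.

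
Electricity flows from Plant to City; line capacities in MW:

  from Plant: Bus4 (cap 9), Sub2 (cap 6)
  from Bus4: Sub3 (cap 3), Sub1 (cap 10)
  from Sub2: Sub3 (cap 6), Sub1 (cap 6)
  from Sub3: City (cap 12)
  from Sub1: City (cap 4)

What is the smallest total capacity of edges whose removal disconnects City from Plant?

13

Augment Plant→Bus4→Sub3→City: bottleneck 3, flow now 3.
Augment Plant→Bus4→Sub1→City: bottleneck 4, flow now 7.
Augment Plant→Sub2→Sub3→City: bottleneck 6, flow now 13.
No augmenting path remains; maximum flow = 13.
By max-flow min-cut, the minimum cut capacity equals the max flow.
In the residual graph, reachable from Plant: {Plant, Bus4, Sub1}.
Min-cut edges: Plant→Sub2 (6), Bus4→Sub3 (3), Sub1→City (4); capacity 6 + 3 + 4 = 13.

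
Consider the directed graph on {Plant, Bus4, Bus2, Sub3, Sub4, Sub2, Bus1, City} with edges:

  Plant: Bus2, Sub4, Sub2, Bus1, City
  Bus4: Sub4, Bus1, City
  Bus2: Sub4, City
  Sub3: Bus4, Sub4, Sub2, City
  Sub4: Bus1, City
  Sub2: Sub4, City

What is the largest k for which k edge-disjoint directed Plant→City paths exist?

Assign every edge capacity 1; by Menger, the answer equals the max flow.
Path Plant→City (+1); total 1.
Path Plant→Bus2→City (+1); total 2.
Path Plant→Sub4→City (+1); total 3.
Path Plant→Sub2→City (+1); total 4.
No residual Plant→City path; max flow = 4.
Certifying cut of size 4: {Plant→Bus2, Plant→City, Plant→Sub2, Plant→Sub4}.

4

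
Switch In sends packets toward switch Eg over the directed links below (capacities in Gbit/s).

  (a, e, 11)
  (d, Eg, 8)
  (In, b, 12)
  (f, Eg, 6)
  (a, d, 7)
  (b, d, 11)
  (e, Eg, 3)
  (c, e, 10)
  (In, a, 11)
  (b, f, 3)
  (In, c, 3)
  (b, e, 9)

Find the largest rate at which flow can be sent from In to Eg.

Augment In→a→d→Eg: bottleneck 7, flow now 7.
Augment In→a→e→Eg: bottleneck 3, flow now 10.
Augment In→b→d→Eg: bottleneck 1, flow now 11.
Augment In→b→f→Eg: bottleneck 3, flow now 14.
No augmenting path remains; maximum flow = 14.
In the residual graph, reachable from In: {In, a, b, c, d, e}.
Min-cut edges: b→f (3), d→Eg (8), e→Eg (3); capacity 3 + 8 + 3 = 14.
This cut is saturated, so no flow can exceed 14.

14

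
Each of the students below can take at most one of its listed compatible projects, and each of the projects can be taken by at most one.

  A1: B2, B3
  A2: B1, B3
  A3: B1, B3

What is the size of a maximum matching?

Unit-capacity flow: source→left, listed edges, right→sink; max matching = max flow.
Augmenting path A1→B2 (+1); matched 1.
Augmenting path A2→B1 (+1); matched 2.
Augmenting path A3→B3 (+1); matched 3.
No augmenting path remains; maximum matching = 3.
König certificate: {A1, A2, A3} is a vertex cover of size 3 (every listed pair touches it), so no matching can be larger.

3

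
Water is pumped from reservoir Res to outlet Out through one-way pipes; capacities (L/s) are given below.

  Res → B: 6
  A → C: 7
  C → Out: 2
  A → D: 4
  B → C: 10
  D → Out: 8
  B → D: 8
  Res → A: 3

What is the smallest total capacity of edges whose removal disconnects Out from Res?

9

Augment Res→A→C→Out: bottleneck 2, flow now 2.
Augment Res→A→D→Out: bottleneck 1, flow now 3.
Augment Res→B→D→Out: bottleneck 6, flow now 9.
No augmenting path remains; maximum flow = 9.
By max-flow min-cut, the minimum cut capacity equals the max flow.
In the residual graph, reachable from Res: {Res}.
Min-cut edges: Res→A (3), Res→B (6); capacity 3 + 6 = 9.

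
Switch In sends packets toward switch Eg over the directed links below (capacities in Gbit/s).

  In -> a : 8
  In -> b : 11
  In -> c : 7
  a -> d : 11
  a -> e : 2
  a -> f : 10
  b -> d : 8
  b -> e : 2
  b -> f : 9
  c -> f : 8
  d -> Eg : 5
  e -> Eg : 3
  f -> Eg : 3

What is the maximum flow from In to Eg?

11

Augment In→a→d→Eg: bottleneck 5, flow now 5.
Augment In→a→e→Eg: bottleneck 2, flow now 7.
Augment In→a→f→Eg: bottleneck 1, flow now 8.
Augment In→b→e→Eg: bottleneck 1, flow now 9.
Augment In→b→f→Eg: bottleneck 2, flow now 11.
No augmenting path remains; maximum flow = 11.
In the residual graph, reachable from In: {In, a, b, c, d, e, f}.
Min-cut edges: d→Eg (5), e→Eg (3), f→Eg (3); capacity 5 + 3 + 3 = 11.
This cut is saturated, so no flow can exceed 11.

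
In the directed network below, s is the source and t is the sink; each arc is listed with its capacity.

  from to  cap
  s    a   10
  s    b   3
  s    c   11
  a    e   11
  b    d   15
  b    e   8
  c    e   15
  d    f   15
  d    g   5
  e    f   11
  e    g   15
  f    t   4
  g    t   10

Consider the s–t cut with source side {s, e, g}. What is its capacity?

45

Edges leaving {s, e, g}: s→a (10), s→b (3), s→c (11), e→f (11), g→t (10).
Cut capacity = 10 + 3 + 11 + 11 + 10 = 45.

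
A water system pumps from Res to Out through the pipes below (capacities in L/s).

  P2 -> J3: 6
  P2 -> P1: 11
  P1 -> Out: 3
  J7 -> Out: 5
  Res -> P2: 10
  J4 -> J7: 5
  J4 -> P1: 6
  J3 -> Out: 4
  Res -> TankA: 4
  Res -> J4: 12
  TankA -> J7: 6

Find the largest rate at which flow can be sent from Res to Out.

12

Augment Res→P2→P1→Out: bottleneck 3, flow now 3.
Augment Res→P2→J3→Out: bottleneck 4, flow now 7.
Augment Res→TankA→J7→Out: bottleneck 4, flow now 11.
Augment Res→J4→J7→Out: bottleneck 1, flow now 12.
No augmenting path remains; maximum flow = 12.
In the residual graph, reachable from Res: {Res, P2, TankA, J4, J7, P1, J3}.
Min-cut edges: J7→Out (5), P1→Out (3), J3→Out (4); capacity 5 + 3 + 4 = 12.
This cut is saturated, so no flow can exceed 12.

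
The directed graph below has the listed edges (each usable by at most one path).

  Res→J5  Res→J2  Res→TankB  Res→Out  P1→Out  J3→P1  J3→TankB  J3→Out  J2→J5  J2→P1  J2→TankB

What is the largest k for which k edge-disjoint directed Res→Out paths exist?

Assign every edge capacity 1; by Menger, the answer equals the max flow.
Path Res→Out (+1); total 1.
Path Res→J2→P1→Out (+1); total 2.
No residual Res→Out path; max flow = 2.
Certifying cut of size 2: {Res→J2, Res→Out}.

2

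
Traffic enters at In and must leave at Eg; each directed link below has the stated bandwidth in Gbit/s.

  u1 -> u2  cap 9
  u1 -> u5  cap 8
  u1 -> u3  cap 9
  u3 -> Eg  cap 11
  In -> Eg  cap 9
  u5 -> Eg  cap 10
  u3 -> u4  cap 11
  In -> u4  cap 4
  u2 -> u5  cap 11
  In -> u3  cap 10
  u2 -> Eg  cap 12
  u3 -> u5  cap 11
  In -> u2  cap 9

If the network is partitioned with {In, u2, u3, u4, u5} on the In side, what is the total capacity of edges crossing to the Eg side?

Edges leaving {In, u2, u3, u4, u5}: In→Eg (9), u2→Eg (12), u3→Eg (11), u5→Eg (10).
Cut capacity = 9 + 12 + 11 + 10 = 42.

42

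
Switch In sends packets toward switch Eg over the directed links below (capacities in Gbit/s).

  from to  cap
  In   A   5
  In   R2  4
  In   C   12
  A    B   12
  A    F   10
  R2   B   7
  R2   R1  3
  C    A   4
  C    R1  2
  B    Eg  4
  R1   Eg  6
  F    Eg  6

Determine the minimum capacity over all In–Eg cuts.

15

Augment In→A→B→Eg: bottleneck 4, flow now 4.
Augment In→A→F→Eg: bottleneck 1, flow now 5.
Augment In→R2→R1→Eg: bottleneck 3, flow now 8.
Augment In→C→R1→Eg: bottleneck 2, flow now 10.
Augment In→C→A→F→Eg: bottleneck 4, flow now 14.
Augment In→R2→B→A→F→Eg: bottleneck 1, flow now 15. (uses reverse residual edge)
No augmenting path remains; maximum flow = 15.
By max-flow min-cut, the minimum cut capacity equals the max flow.
In the residual graph, reachable from In: {In, C}.
Min-cut edges: In→A (5), In→R2 (4), C→A (4), C→R1 (2); capacity 5 + 4 + 4 + 2 = 15.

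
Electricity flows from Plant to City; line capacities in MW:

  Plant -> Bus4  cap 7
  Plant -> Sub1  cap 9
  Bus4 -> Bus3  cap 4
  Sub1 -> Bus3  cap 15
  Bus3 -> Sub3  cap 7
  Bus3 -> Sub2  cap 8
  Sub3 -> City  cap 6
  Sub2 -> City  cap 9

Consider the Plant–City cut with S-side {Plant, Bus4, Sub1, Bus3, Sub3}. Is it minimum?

No — its capacity is 14, but the minimum cut has capacity 13.

Given cut capacity: 8 + 6 = 14.
Augment Plant→Bus4→Bus3→Sub3→City: bottleneck 4, flow now 4.
Augment Plant→Sub1→Bus3→Sub3→City: bottleneck 2, flow now 6.
Augment Plant→Sub1→Bus3→Sub2→City: bottleneck 7, flow now 13.
No augmenting path remains; maximum flow = 13.
In the residual graph, reachable from Plant: {Plant, Bus4}.
Min-cut edges: Plant→Sub1 (9), Bus4→Bus3 (4); capacity 9 + 4 = 13.
Cut capacity 14 exceeds the max flow 13, so it is not minimum.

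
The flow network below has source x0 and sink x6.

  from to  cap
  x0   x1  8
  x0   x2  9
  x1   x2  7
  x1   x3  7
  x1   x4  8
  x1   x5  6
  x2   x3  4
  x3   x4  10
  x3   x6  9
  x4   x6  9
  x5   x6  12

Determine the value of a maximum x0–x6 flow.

Augment x0→x1→x3→x6: bottleneck 7, flow now 7.
Augment x0→x1→x4→x6: bottleneck 1, flow now 8.
Augment x0→x2→x3→x6: bottleneck 2, flow now 10.
Augment x0→x2→x3→x4→x6: bottleneck 2, flow now 12.
No augmenting path remains; maximum flow = 12.
In the residual graph, reachable from x0: {x0, x2}.
Min-cut edges: x0→x1 (8), x2→x3 (4); capacity 8 + 4 = 12.
This cut is saturated, so no flow can exceed 12.

12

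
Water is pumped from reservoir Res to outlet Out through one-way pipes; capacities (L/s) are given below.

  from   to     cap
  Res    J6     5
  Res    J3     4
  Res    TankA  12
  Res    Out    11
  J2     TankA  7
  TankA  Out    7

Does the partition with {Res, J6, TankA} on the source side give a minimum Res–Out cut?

Given cut capacity: 4 + 11 + 7 = 22.
Augment Res→Out: bottleneck 11, flow now 11.
Augment Res→TankA→Out: bottleneck 7, flow now 18.
No augmenting path remains; maximum flow = 18.
In the residual graph, reachable from Res: {Res, J6, J3, TankA}.
Min-cut edges: Res→Out (11), TankA→Out (7); capacity 11 + 7 = 18.
Cut capacity 22 exceeds the max flow 18, so it is not minimum.

No — its capacity is 22, but the minimum cut has capacity 18.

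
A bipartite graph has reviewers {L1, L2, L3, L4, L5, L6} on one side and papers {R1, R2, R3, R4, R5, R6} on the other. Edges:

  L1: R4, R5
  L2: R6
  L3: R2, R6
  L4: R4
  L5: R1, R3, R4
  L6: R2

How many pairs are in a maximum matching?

Unit-capacity flow: source→left, listed edges, right→sink; max matching = max flow.
Augmenting path L1→R4 (+1); matched 1.
Augmenting path L2→R6 (+1); matched 2.
Augmenting path L3→R2 (+1); matched 3.
Augmenting path L5→R1 (+1); matched 4.
Augmenting path L4→R4→L1→R5 (+1); matched 5.
No augmenting path remains; maximum matching = 5.
König certificate: {L1, L4, L5, R2, R6} is a vertex cover of size 5 (every listed pair touches it), so no matching can be larger.

5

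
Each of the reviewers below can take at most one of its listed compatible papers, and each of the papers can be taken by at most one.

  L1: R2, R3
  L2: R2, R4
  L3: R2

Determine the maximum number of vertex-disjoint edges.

3

Unit-capacity flow: source→left, listed edges, right→sink; max matching = max flow.
Augmenting path L1→R2 (+1); matched 1.
Augmenting path L2→R4 (+1); matched 2.
Augmenting path L3→R2→L1→R3 (+1); matched 3.
No augmenting path remains; maximum matching = 3.
König certificate: {L1, L2, L3} is a vertex cover of size 3 (every listed pair touches it), so no matching can be larger.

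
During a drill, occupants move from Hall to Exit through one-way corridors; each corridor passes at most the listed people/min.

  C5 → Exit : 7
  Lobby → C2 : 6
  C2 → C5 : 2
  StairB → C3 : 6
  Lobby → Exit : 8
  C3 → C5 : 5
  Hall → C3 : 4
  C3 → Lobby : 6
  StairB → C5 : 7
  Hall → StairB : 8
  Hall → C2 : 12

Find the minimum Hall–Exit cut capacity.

Augment Hall→StairB→C5→Exit: bottleneck 7, flow now 7.
Augment Hall→C3→Lobby→Exit: bottleneck 4, flow now 11.
Augment Hall→StairB→C3→Lobby→Exit: bottleneck 1, flow now 12.
Augment Hall→C2→C5→StairB→C3→Lobby→Exit: bottleneck 1, flow now 13. (uses reverse residual edge)
No augmenting path remains; maximum flow = 13.
By max-flow min-cut, the minimum cut capacity equals the max flow.
In the residual graph, reachable from Hall: {Hall, StairB, C2, C3, C5}.
Min-cut edges: C3→Lobby (6), C5→Exit (7); capacity 6 + 7 = 13.

13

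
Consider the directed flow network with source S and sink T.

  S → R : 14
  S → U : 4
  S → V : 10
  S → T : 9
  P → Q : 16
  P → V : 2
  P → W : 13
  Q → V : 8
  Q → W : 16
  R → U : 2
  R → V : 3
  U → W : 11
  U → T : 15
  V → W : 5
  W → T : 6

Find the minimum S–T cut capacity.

20

Augment S→T: bottleneck 9, flow now 9.
Augment S→U→T: bottleneck 4, flow now 13.
Augment S→R→U→T: bottleneck 2, flow now 15.
Augment S→V→W→T: bottleneck 5, flow now 20.
No augmenting path remains; maximum flow = 20.
By max-flow min-cut, the minimum cut capacity equals the max flow.
In the residual graph, reachable from S: {S, R, V}.
Min-cut edges: S→U (4), S→T (9), R→U (2), V→W (5); capacity 4 + 9 + 2 + 5 = 20.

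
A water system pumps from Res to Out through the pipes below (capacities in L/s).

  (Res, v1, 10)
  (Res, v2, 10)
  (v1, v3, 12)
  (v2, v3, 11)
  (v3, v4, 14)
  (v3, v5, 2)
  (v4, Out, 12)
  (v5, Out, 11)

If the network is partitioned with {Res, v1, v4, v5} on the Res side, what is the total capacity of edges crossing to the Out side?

45

Edges leaving {Res, v1, v4, v5}: Res→v2 (10), v1→v3 (12), v4→Out (12), v5→Out (11).
Cut capacity = 10 + 12 + 12 + 11 = 45.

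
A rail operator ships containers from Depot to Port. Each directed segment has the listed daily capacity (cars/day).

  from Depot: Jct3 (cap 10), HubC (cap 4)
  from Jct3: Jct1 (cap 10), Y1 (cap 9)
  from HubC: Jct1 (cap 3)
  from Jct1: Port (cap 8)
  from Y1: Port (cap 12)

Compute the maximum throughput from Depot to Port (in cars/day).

Augment Depot→Jct3→Jct1→Port: bottleneck 8, flow now 8.
Augment Depot→Jct3→Y1→Port: bottleneck 2, flow now 10.
Augment Depot→HubC→Jct1→Jct3→Y1→Port: bottleneck 3, flow now 13. (uses reverse residual edge)
No augmenting path remains; maximum flow = 13.
In the residual graph, reachable from Depot: {Depot, HubC}.
Min-cut edges: Depot→Jct3 (10), HubC→Jct1 (3); capacity 10 + 3 = 13.
This cut is saturated, so no flow can exceed 13.

13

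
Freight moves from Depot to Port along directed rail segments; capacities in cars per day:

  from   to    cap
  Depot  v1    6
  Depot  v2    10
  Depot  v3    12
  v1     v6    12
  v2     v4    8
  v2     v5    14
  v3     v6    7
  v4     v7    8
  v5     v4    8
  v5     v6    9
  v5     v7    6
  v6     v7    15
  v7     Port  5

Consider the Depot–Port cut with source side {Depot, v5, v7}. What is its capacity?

Edges leaving {Depot, v5, v7}: Depot→v1 (6), Depot→v2 (10), Depot→v3 (12), v5→v4 (8), v5→v6 (9), v7→Port (5).
Cut capacity = 6 + 10 + 12 + 8 + 9 + 5 = 50.

50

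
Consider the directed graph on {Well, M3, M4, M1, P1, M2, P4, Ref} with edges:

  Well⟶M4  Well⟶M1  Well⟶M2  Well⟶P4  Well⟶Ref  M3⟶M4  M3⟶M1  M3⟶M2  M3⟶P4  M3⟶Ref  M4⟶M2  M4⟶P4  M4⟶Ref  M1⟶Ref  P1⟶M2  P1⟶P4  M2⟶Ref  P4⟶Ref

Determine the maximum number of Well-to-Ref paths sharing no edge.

5

Assign every edge capacity 1; by Menger, the answer equals the max flow.
Path Well→Ref (+1); total 1.
Path Well→M4→Ref (+1); total 2.
Path Well→M1→Ref (+1); total 3.
Path Well→M2→Ref (+1); total 4.
Path Well→P4→Ref (+1); total 5.
No residual Well→Ref path; max flow = 5.
Certifying cut of size 5: {Well→M1, Well→M2, Well→M4, Well→P4, Well→Ref}.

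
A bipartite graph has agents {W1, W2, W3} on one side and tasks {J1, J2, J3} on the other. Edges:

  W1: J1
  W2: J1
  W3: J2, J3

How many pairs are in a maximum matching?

2

Unit-capacity flow: source→left, listed edges, right→sink; max matching = max flow.
Augmenting path W1→J1 (+1); matched 1.
Augmenting path W3→J2 (+1); matched 2.
No augmenting path remains; maximum matching = 2.
König certificate: {W3, J1} is a vertex cover of size 2 (every listed pair touches it), so no matching can be larger.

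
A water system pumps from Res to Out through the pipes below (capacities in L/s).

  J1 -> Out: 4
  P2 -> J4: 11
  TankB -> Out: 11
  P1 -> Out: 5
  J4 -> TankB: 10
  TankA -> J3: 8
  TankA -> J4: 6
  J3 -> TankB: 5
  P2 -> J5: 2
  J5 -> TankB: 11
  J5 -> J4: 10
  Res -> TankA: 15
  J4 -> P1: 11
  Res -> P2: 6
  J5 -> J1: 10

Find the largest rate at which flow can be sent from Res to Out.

Augment Res→P2→J5→J1→Out: bottleneck 2, flow now 2.
Augment Res→P2→J4→P1→Out: bottleneck 4, flow now 6.
Augment Res→TankA→J3→TankB→Out: bottleneck 5, flow now 11.
Augment Res→TankA→J4→P1→Out: bottleneck 1, flow now 12.
Augment Res→TankA→J4→TankB→Out: bottleneck 5, flow now 17.
No augmenting path remains; maximum flow = 17.
In the residual graph, reachable from Res: {Res, TankA, J3}.
Min-cut edges: Res→P2 (6), TankA→J4 (6), J3→TankB (5); capacity 6 + 6 + 5 = 17.
This cut is saturated, so no flow can exceed 17.

17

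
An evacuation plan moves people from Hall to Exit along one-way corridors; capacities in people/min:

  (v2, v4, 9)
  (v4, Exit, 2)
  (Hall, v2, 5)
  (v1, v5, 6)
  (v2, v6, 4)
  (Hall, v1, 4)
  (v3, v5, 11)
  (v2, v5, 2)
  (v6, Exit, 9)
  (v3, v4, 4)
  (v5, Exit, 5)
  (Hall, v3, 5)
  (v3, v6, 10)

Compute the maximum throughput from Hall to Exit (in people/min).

Augment Hall→v1→v5→Exit: bottleneck 4, flow now 4.
Augment Hall→v2→v4→Exit: bottleneck 2, flow now 6.
Augment Hall→v2→v5→Exit: bottleneck 1, flow now 7.
Augment Hall→v2→v6→Exit: bottleneck 2, flow now 9.
Augment Hall→v3→v6→Exit: bottleneck 5, flow now 14.
No augmenting path remains; maximum flow = 14.
In the residual graph, reachable from Hall: {Hall}.
Min-cut edges: Hall→v1 (4), Hall→v2 (5), Hall→v3 (5); capacity 4 + 5 + 5 = 14.
This cut is saturated, so no flow can exceed 14.

14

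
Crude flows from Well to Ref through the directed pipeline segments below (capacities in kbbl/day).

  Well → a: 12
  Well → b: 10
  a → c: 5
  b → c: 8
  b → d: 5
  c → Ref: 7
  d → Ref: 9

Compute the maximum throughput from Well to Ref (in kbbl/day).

Augment Well→a→c→Ref: bottleneck 5, flow now 5.
Augment Well→b→c→Ref: bottleneck 2, flow now 7.
Augment Well→b→d→Ref: bottleneck 5, flow now 12.
No augmenting path remains; maximum flow = 12.
In the residual graph, reachable from Well: {Well, a, b, c}.
Min-cut edges: b→d (5), c→Ref (7); capacity 5 + 7 = 12.
This cut is saturated, so no flow can exceed 12.

12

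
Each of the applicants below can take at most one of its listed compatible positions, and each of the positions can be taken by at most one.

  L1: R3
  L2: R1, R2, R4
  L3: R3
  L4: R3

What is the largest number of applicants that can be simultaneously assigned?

Unit-capacity flow: source→left, listed edges, right→sink; max matching = max flow.
Augmenting path L1→R3 (+1); matched 1.
Augmenting path L2→R1 (+1); matched 2.
No augmenting path remains; maximum matching = 2.
König certificate: {L2, R3} is a vertex cover of size 2 (every listed pair touches it), so no matching can be larger.

2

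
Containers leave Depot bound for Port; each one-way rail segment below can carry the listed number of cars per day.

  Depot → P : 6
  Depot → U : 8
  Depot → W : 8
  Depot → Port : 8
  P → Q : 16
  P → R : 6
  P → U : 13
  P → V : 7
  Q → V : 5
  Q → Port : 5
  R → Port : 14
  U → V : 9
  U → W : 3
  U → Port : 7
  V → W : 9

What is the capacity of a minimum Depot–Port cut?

21

Augment Depot→Port: bottleneck 8, flow now 8.
Augment Depot→U→Port: bottleneck 7, flow now 15.
Augment Depot→P→Q→Port: bottleneck 5, flow now 20.
Augment Depot→P→R→Port: bottleneck 1, flow now 21.
No augmenting path remains; maximum flow = 21.
By max-flow min-cut, the minimum cut capacity equals the max flow.
In the residual graph, reachable from Depot: {Depot, U, V, W}.
Min-cut edges: Depot→P (6), Depot→Port (8), U→Port (7); capacity 6 + 8 + 7 = 21.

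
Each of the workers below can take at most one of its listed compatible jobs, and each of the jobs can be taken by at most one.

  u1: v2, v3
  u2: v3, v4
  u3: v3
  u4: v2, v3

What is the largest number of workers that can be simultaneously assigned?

Unit-capacity flow: source→left, listed edges, right→sink; max matching = max flow.
Augmenting path u1→v2 (+1); matched 1.
Augmenting path u2→v3 (+1); matched 2.
Augmenting path u3→v3→u2→v4 (+1); matched 3.
No augmenting path remains; maximum matching = 3.
König certificate: {u2, v2, v3} is a vertex cover of size 3 (every listed pair touches it), so no matching can be larger.

3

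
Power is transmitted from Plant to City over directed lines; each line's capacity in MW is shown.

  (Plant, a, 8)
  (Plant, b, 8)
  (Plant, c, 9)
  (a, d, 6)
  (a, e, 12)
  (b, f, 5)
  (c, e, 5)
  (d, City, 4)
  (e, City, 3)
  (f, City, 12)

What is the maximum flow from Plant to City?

Augment Plant→a→d→City: bottleneck 4, flow now 4.
Augment Plant→a→e→City: bottleneck 3, flow now 7.
Augment Plant→b→f→City: bottleneck 5, flow now 12.
No augmenting path remains; maximum flow = 12.
In the residual graph, reachable from Plant: {Plant, a, b, c, d, e}.
Min-cut edges: b→f (5), d→City (4), e→City (3); capacity 5 + 4 + 3 = 12.
This cut is saturated, so no flow can exceed 12.

12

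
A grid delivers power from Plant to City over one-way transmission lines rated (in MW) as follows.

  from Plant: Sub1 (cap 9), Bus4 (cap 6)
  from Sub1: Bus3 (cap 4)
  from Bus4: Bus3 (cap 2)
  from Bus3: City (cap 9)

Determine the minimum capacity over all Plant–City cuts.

6

Augment Plant→Sub1→Bus3→City: bottleneck 4, flow now 4.
Augment Plant→Bus4→Bus3→City: bottleneck 2, flow now 6.
No augmenting path remains; maximum flow = 6.
By max-flow min-cut, the minimum cut capacity equals the max flow.
In the residual graph, reachable from Plant: {Plant, Sub1, Bus4}.
Min-cut edges: Sub1→Bus3 (4), Bus4→Bus3 (2); capacity 4 + 2 = 6.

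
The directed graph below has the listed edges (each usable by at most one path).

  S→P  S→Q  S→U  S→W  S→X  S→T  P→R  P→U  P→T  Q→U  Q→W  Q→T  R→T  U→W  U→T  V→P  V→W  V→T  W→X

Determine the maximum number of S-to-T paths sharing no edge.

Assign every edge capacity 1; by Menger, the answer equals the max flow.
Path S→T (+1); total 1.
Path S→P→T (+1); total 2.
Path S→Q→T (+1); total 3.
Path S→U→T (+1); total 4.
No residual S→T path; max flow = 4.
Certifying cut of size 4: {S→P, S→Q, S→T, S→U}.

4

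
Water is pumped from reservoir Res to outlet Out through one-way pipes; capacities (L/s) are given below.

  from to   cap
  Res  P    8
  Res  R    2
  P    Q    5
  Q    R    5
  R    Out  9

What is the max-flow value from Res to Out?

Augment Res→R→Out: bottleneck 2, flow now 2.
Augment Res→P→Q→R→Out: bottleneck 5, flow now 7.
No augmenting path remains; maximum flow = 7.
In the residual graph, reachable from Res: {Res, P}.
Min-cut edges: Res→R (2), P→Q (5); capacity 2 + 5 = 7.
This cut is saturated, so no flow can exceed 7.

7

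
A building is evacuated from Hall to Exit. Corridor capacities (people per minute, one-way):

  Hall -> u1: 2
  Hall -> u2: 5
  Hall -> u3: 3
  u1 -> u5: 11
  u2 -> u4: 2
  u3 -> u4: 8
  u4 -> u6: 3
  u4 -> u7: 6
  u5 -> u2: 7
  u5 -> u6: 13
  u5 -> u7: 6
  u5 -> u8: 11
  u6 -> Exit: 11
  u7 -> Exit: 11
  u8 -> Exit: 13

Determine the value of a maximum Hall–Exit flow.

7

Augment Hall→u1→u5→u6→Exit: bottleneck 2, flow now 2.
Augment Hall→u2→u4→u6→Exit: bottleneck 2, flow now 4.
Augment Hall→u3→u4→u6→Exit: bottleneck 1, flow now 5.
Augment Hall→u3→u4→u7→Exit: bottleneck 2, flow now 7.
No augmenting path remains; maximum flow = 7.
In the residual graph, reachable from Hall: {Hall, u2}.
Min-cut edges: Hall→u1 (2), Hall→u3 (3), u2→u4 (2); capacity 2 + 3 + 2 = 7.
This cut is saturated, so no flow can exceed 7.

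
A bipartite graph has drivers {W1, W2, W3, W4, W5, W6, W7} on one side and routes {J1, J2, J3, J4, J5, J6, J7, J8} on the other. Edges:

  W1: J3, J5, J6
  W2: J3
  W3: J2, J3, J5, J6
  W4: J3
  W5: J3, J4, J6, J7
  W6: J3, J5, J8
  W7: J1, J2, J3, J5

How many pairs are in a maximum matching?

Unit-capacity flow: source→left, listed edges, right→sink; max matching = max flow.
Augmenting path W1→J3 (+1); matched 1.
Augmenting path W3→J2 (+1); matched 2.
Augmenting path W5→J4 (+1); matched 3.
Augmenting path W6→J5 (+1); matched 4.
Augmenting path W7→J1 (+1); matched 5.
Augmenting path W2→J3→W1→J6 (+1); matched 6.
No augmenting path remains; maximum matching = 6.
König certificate: {W1, W3, W5, W6, W7, J3} is a vertex cover of size 6 (every listed pair touches it), so no matching can be larger.

6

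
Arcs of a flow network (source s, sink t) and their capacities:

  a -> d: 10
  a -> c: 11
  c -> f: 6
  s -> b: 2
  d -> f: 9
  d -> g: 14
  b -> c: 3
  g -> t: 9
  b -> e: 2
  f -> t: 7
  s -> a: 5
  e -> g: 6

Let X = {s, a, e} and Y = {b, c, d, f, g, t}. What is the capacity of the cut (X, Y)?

29

Edges leaving {s, a, e}: s→b (2), a→c (11), a→d (10), e→g (6).
Cut capacity = 2 + 11 + 10 + 6 = 29.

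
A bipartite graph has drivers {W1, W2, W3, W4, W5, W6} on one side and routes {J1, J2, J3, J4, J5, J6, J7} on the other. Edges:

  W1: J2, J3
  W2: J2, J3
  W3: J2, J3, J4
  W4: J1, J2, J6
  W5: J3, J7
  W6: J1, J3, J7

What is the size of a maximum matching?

Unit-capacity flow: source→left, listed edges, right→sink; max matching = max flow.
Augmenting path W1→J2 (+1); matched 1.
Augmenting path W2→J3 (+1); matched 2.
Augmenting path W3→J4 (+1); matched 3.
Augmenting path W4→J1 (+1); matched 4.
Augmenting path W5→J7 (+1); matched 5.
Augmenting path W6→J1→W4→J6 (+1); matched 6.
No augmenting path remains; maximum matching = 6.
König certificate: {W1, W2, W3, W4, W5, W6} is a vertex cover of size 6 (every listed pair touches it), so no matching can be larger.

6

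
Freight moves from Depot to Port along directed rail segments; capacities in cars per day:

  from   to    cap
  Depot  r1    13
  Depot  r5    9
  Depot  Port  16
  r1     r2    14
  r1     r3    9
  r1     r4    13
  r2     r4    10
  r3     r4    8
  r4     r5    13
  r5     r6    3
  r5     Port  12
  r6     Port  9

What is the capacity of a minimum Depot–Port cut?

Augment Depot→Port: bottleneck 16, flow now 16.
Augment Depot→r5→Port: bottleneck 9, flow now 25.
Augment Depot→r1→r4→r5→Port: bottleneck 3, flow now 28.
Augment Depot→r1→r4→r5→r6→Port: bottleneck 3, flow now 31.
No augmenting path remains; maximum flow = 31.
By max-flow min-cut, the minimum cut capacity equals the max flow.
In the residual graph, reachable from Depot: {Depot, r1, r2, r3, r4, r5}.
Min-cut edges: Depot→Port (16), r5→r6 (3), r5→Port (12); capacity 16 + 3 + 12 = 31.

31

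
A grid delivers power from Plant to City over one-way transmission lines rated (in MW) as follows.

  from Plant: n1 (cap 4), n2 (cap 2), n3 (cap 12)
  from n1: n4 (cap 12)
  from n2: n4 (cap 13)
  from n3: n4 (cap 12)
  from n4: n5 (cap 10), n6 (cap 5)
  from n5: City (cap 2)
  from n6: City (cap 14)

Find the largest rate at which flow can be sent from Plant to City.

7

Augment Plant→n1→n4→n5→City: bottleneck 2, flow now 2.
Augment Plant→n1→n4→n6→City: bottleneck 2, flow now 4.
Augment Plant→n2→n4→n6→City: bottleneck 2, flow now 6.
Augment Plant→n3→n4→n6→City: bottleneck 1, flow now 7.
No augmenting path remains; maximum flow = 7.
In the residual graph, reachable from Plant: {Plant, n1, n2, n3, n4, n5}.
Min-cut edges: n4→n6 (5), n5→City (2); capacity 5 + 2 = 7.
This cut is saturated, so no flow can exceed 7.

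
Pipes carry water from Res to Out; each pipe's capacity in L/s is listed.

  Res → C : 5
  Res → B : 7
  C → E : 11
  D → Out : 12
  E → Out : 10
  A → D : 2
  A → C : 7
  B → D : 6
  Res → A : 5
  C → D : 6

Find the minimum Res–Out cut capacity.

Augment Res→A→D→Out: bottleneck 2, flow now 2.
Augment Res→B→D→Out: bottleneck 6, flow now 8.
Augment Res→C→D→Out: bottleneck 4, flow now 12.
Augment Res→C→E→Out: bottleneck 1, flow now 13.
Augment Res→A→C→E→Out: bottleneck 3, flow now 16.
No augmenting path remains; maximum flow = 16.
By max-flow min-cut, the minimum cut capacity equals the max flow.
In the residual graph, reachable from Res: {Res, B}.
Min-cut edges: Res→A (5), Res→C (5), B→D (6); capacity 5 + 5 + 6 = 16.

16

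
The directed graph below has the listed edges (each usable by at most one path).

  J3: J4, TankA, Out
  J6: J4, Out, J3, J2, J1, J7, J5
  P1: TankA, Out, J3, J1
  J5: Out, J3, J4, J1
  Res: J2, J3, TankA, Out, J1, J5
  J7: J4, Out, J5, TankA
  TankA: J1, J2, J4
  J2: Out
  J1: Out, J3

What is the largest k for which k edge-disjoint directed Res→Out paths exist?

Assign every edge capacity 1; by Menger, the answer equals the max flow.
Path Res→Out (+1); total 1.
Path Res→J2→Out (+1); total 2.
Path Res→J5→Out (+1); total 3.
Path Res→J3→Out (+1); total 4.
Path Res→J1→Out (+1); total 5.
No residual Res→Out path; max flow = 5.
Certifying cut of size 5: {J1→Out, J2→Out, J3→Out, Res→J5, Res→Out}.

5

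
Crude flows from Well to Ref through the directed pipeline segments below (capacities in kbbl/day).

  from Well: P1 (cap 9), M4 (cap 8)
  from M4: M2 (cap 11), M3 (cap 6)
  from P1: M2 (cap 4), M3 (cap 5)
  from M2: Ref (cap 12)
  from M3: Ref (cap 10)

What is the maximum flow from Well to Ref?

17

Augment Well→M4→M2→Ref: bottleneck 8, flow now 8.
Augment Well→P1→M2→Ref: bottleneck 4, flow now 12.
Augment Well→P1→M3→Ref: bottleneck 5, flow now 17.
No augmenting path remains; maximum flow = 17.
In the residual graph, reachable from Well: {Well}.
Min-cut edges: Well→M4 (8), Well→P1 (9); capacity 8 + 9 = 17.
This cut is saturated, so no flow can exceed 17.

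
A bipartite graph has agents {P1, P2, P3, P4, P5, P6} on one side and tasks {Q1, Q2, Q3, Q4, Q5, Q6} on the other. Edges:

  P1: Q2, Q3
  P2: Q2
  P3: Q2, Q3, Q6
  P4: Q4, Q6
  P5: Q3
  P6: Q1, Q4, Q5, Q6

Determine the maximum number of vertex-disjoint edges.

Unit-capacity flow: source→left, listed edges, right→sink; max matching = max flow.
Augmenting path P1→Q2 (+1); matched 1.
Augmenting path P3→Q3 (+1); matched 2.
Augmenting path P4→Q4 (+1); matched 3.
Augmenting path P6→Q1 (+1); matched 4.
Augmenting path P5→Q3→P3→Q6 (+1); matched 5.
No augmenting path remains; maximum matching = 5.
König certificate: {P3, P4, P6, Q2, Q3} is a vertex cover of size 5 (every listed pair touches it), so no matching can be larger.

5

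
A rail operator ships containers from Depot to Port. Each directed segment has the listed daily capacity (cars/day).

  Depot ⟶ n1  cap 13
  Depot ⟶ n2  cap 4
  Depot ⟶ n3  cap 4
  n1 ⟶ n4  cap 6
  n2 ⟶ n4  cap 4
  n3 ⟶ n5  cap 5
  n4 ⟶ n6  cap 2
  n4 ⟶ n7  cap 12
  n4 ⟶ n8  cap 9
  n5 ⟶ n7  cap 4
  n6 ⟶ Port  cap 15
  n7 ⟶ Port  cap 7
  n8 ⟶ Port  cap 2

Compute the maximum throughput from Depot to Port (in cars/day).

Augment Depot→n1→n4→n6→Port: bottleneck 2, flow now 2.
Augment Depot→n1→n4→n7→Port: bottleneck 4, flow now 6.
Augment Depot→n2→n4→n7→Port: bottleneck 3, flow now 9.
Augment Depot→n2→n4→n8→Port: bottleneck 1, flow now 10.
Augment Depot→n3→n5→n7→n4→n8→Port: bottleneck 1, flow now 11. (uses reverse residual edge)
No augmenting path remains; maximum flow = 11.
In the residual graph, reachable from Depot: {Depot, n1, n2, n3, n4, n5, n7, n8}.
Min-cut edges: n4→n6 (2), n7→Port (7), n8→Port (2); capacity 2 + 7 + 2 = 11.
This cut is saturated, so no flow can exceed 11.

11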